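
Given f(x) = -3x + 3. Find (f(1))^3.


f(1) = 0
(0)^3 = 0

0


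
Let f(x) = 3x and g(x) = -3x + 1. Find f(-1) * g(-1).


f(-1) = -3
g(-1) = 4
Product = -12

-12


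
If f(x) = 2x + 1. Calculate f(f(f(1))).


f(1) = 3
f(3) = 7
f(7) = 15

15


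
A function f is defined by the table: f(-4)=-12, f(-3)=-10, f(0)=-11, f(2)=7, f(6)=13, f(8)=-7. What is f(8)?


Reading from the table at x = 8

-7


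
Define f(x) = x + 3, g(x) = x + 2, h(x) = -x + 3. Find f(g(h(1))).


h(1) = 2
g(2) = 4
f(4) = 7

7


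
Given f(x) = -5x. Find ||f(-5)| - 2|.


f(-5) = 25
|25| = 25
|25 - 2| = 23

23


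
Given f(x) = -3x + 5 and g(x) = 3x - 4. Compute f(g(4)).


g(4) = 8
f(8) = -19

-19


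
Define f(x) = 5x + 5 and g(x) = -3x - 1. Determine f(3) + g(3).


f(3) = 20
g(3) = -10
Sum = 10

10


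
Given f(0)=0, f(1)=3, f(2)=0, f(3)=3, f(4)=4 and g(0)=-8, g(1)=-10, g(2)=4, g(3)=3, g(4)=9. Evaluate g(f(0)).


f(0) = 0
g(0) = -8

-8


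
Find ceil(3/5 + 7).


8


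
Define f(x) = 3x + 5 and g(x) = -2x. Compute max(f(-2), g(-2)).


f(-2) = -1
g(-2) = 4
max = 4

4


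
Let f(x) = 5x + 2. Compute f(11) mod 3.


f(11) = 57
57 mod 3 = 0

0


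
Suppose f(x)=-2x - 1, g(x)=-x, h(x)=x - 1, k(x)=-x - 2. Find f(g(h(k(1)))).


k(1) = -3
h(-3) = -4
g(-4) = 4
f(4) = -9

-9


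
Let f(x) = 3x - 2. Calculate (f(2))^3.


f(2) = 4
(4)^3 = 64

64


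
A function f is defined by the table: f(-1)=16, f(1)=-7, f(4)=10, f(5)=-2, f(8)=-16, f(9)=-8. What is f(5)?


Reading from the table at x = 5

-2


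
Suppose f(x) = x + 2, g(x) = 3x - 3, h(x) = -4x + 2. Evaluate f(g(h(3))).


-31


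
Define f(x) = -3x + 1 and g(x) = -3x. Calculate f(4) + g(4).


-23


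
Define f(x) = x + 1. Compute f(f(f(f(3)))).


f(3) = 4
f(4) = 5
f(5) = 6
f(6) = 7

7


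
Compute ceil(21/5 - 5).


21/5 = 4.2
4.2 - 5 = -0.8
ceil(-0.8) = 0

0


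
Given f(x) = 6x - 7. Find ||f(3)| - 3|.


8


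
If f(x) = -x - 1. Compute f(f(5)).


f(5) = -6
f(-6) = 5

5


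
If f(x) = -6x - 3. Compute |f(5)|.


33


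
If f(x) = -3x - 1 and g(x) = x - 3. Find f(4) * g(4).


f(4) = -13
g(4) = 1
Product = -13

-13


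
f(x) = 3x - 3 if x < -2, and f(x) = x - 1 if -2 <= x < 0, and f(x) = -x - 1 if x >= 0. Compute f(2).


2 satisfies x >= 0
f(2) = -3

-3


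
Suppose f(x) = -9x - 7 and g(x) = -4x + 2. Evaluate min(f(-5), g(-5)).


f(-5) = 38
g(-5) = 22
min = 22

22


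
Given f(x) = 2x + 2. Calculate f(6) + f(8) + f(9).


f(6) = 14
f(8) = 18
f(9) = 20
Sum = 52

52


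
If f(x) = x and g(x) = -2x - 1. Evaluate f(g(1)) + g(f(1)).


-6


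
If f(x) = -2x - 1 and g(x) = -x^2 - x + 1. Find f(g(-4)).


g(-4) = -11
f(-11) = 21

21


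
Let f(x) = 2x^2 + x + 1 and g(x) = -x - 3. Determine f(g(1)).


g(1) = -4
f(-4) = 2*(-4)^2 + 1*(-4) + 1 = 29

29


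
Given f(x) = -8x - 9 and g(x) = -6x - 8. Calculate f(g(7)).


g(7) = -50
f(-50) = 391

391


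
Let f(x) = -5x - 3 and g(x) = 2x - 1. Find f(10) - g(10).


f(10) = -53
g(10) = 19
Difference = -72

-72


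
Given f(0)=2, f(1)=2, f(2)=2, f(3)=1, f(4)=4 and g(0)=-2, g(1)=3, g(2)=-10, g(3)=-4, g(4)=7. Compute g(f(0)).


f(0) = 2
g(2) = -10

-10


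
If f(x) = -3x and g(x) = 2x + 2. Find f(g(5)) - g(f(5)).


f(g(5)) = -36
g(f(5)) = -28
Difference = -8

-8


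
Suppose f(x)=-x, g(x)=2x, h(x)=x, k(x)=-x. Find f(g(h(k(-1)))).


k(-1) = 1
h(1) = 1
g(1) = 2
f(2) = -2

-2


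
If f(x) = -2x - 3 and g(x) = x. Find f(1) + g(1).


f(1) = -5
g(1) = 1
Sum = -4

-4


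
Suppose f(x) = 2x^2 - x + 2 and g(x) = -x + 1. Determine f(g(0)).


g(0) = 1
f(1) = 2*(1)^2 - 1*(1) + 2 = 3

3


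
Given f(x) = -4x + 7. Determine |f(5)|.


13


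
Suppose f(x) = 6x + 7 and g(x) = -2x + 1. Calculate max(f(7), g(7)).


f(7) = 49
g(7) = -13
max = 49

49


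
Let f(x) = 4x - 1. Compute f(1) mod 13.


f(1) = 3
3 mod 13 = 3

3


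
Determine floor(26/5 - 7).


26/5 = 5.2
5.2 - 7 = -1.8
floor(-1.8) = -2

-2


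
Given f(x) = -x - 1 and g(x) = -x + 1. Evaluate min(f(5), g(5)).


f(5) = -6
g(5) = -4
min = -6

-6


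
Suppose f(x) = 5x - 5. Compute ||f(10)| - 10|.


f(10) = 45
|45| = 45
|45 - 10| = 35

35


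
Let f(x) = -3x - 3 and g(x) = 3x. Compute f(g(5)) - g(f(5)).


f(g(5)) = -48
g(f(5)) = -54
Difference = 6

6


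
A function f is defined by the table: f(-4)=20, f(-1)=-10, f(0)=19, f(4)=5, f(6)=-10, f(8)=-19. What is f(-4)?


Reading from the table at x = -4

20


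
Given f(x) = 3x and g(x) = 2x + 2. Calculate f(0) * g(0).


f(0) = 0
g(0) = 2
Product = 0

0


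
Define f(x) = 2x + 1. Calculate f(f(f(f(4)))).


f(4) = 9
f(9) = 19
f(19) = 39
f(39) = 79

79


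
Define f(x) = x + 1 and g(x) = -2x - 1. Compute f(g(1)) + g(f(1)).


-7


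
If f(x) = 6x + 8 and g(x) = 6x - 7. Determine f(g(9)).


g(9) = 47
f(47) = 290

290


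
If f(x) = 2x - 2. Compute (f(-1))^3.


f(-1) = -4
(-4)^3 = -64

-64


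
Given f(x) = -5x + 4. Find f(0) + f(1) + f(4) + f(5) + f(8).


f(0) = 4
f(1) = -1
f(4) = -16
f(5) = -21
f(8) = -36
Sum = -70

-70


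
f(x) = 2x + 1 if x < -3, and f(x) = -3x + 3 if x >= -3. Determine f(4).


4 satisfies x >= -3
f(4) = -9

-9


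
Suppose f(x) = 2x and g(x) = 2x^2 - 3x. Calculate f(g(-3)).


54


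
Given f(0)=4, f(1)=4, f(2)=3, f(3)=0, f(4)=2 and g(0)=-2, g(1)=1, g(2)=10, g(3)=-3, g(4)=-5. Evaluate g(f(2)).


f(2) = 3
g(3) = -3

-3


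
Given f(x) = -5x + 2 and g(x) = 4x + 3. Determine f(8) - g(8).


f(8) = -38
g(8) = 35
Difference = -73

-73


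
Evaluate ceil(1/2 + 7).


1/2 = 0.5
0.5 + 7 = 7.5
ceil(7.5) = 8

8


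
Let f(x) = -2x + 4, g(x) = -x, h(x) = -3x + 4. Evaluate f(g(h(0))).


h(0) = 4
g(4) = -4
f(-4) = 12

12


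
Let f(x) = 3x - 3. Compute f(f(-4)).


f(-4) = -15
f(-15) = -48

-48


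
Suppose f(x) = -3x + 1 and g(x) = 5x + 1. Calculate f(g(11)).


g(11) = 56
f(56) = -167

-167


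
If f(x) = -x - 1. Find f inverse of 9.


Solve -x - 1 = 9
x = (9 + 1) / (-1) = -10

-10


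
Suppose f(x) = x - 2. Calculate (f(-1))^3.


f(-1) = -3
(-3)^3 = -27

-27


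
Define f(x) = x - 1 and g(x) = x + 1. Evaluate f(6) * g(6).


f(6) = 5
g(6) = 7
Product = 35

35


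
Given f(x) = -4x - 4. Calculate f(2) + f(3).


-28


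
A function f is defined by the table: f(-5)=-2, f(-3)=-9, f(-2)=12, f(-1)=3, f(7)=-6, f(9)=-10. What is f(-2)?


Reading from the table at x = -2

12


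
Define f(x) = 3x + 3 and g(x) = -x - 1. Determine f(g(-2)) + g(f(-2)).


f(g(-2)) = 6
g(f(-2)) = 2
Sum = 8

8


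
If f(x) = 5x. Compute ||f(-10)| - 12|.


f(-10) = -50
|-50| = 50
|50 - 12| = 38

38


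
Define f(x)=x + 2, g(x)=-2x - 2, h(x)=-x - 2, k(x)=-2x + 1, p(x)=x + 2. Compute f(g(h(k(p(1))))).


p(1) = 3
k(3) = -5
h(-5) = 3
g(3) = -8
f(-8) = -6

-6


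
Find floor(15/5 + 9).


15/5 = 3
3 + 9 = 12
floor(12) = 12

12


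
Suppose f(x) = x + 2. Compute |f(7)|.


f(7) = 9
|9| = 9

9


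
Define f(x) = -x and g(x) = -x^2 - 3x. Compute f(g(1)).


g(1) = -4
f(-4) = 4

4


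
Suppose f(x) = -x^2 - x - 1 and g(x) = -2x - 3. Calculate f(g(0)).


g(0) = -3
f(-3) = (-1)*(-3)^2 - 1*(-3) - 1 = -7

-7


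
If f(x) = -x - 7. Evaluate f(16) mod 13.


f(16) = -23
-23 mod 13 = 3

3


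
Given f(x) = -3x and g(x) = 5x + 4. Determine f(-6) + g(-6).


f(-6) = 18
g(-6) = -26
Sum = -8

-8


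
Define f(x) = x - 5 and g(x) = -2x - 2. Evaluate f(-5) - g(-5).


f(-5) = -10
g(-5) = 8
Difference = -18

-18


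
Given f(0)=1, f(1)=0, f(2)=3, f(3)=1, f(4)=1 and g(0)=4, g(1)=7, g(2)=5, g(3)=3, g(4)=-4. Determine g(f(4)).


7


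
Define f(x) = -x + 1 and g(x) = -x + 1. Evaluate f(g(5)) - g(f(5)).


f(g(5)) = 5
g(f(5)) = 5
Difference = 0

0


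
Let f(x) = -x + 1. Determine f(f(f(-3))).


f(-3) = 4
f(4) = -3
f(-3) = 4

4


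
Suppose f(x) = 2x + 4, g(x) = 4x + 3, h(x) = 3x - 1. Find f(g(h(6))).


h(6) = 17
g(17) = 71
f(71) = 146

146


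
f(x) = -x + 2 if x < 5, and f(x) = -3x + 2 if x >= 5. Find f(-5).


7


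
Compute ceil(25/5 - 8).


25/5 = 5
5 - 8 = -3
ceil(-3) = -3

-3


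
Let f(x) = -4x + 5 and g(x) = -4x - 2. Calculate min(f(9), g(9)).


-38


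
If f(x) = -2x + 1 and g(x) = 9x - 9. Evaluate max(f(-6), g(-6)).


f(-6) = 13
g(-6) = -63
max = 13

13


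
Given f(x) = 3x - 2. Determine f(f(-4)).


f(-4) = -14
f(-14) = -44

-44


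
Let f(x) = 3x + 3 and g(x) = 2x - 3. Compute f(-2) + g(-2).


f(-2) = -3
g(-2) = -7
Sum = -10

-10


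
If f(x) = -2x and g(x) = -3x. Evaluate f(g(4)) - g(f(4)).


f(g(4)) = 24
g(f(4)) = 24
Difference = 0

0


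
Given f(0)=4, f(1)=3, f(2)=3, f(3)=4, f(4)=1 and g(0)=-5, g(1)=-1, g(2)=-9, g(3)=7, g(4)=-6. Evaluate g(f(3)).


f(3) = 4
g(4) = -6

-6


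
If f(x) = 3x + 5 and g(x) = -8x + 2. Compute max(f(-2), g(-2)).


f(-2) = -1
g(-2) = 18
max = 18

18


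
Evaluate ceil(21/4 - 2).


21/4 = 5.25
5.25 - 2 = 3.25
ceil(3.25) = 4

4


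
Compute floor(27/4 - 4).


27/4 = 6.75
6.75 - 4 = 2.75
floor(2.75) = 2

2


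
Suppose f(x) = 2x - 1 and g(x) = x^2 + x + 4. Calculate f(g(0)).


g(0) = 4
f(4) = 7

7


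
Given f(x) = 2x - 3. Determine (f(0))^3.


f(0) = -3
(-3)^3 = -27

-27


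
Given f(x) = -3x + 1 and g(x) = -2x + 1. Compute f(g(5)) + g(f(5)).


f(g(5)) = 28
g(f(5)) = 29
Sum = 57

57


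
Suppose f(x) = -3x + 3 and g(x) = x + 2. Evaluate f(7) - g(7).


f(7) = -18
g(7) = 9
Difference = -27

-27


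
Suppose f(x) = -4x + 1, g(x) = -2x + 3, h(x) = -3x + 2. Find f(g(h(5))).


h(5) = -13
g(-13) = 29
f(29) = -115

-115


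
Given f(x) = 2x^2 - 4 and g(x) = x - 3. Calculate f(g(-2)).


g(-2) = -5
f(-5) = 2*(-5)^2 - 4 = 46

46


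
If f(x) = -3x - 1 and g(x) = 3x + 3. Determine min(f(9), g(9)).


f(9) = -28
g(9) = 30
min = -28

-28


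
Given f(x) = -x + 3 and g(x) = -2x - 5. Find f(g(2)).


g(2) = -9
f(-9) = 12

12


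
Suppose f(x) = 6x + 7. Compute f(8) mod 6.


f(8) = 55
55 mod 6 = 1

1


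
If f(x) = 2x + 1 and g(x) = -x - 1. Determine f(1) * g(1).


f(1) = 3
g(1) = -2
Product = -6

-6


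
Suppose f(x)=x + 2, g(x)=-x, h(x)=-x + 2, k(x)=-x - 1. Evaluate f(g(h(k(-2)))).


k(-2) = 1
h(1) = 1
g(1) = -1
f(-1) = 1

1


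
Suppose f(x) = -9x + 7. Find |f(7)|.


f(7) = -56
|-56| = 56

56


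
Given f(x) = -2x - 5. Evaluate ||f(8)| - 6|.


f(8) = -21
|-21| = 21
|21 - 6| = 15

15


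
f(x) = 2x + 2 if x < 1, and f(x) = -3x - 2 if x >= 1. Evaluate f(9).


9 satisfies x >= 1
f(9) = -29

-29


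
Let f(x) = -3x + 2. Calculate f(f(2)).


f(2) = -4
f(-4) = 14

14


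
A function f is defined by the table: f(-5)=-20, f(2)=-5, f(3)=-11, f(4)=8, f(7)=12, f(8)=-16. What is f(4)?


Reading from the table at x = 4

8


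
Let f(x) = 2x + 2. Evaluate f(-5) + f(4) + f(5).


f(-5) = -8
f(4) = 10
f(5) = 12
Sum = 14

14


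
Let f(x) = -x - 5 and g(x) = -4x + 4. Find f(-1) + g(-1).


f(-1) = -4
g(-1) = 8
Sum = 4

4


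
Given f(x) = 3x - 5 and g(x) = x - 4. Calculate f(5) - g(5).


f(5) = 10
g(5) = 1
Difference = 9

9


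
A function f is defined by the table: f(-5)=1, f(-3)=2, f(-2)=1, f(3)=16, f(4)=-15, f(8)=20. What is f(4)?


Reading from the table at x = 4

-15


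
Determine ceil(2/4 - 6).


2/4 = 0.5
0.5 - 6 = -5.5
ceil(-5.5) = -5

-5


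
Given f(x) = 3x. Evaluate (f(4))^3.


f(4) = 12
(12)^3 = 1728

1728


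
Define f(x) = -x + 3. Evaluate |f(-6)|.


f(-6) = 9
|9| = 9

9


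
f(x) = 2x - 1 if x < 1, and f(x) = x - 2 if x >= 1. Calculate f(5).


5 satisfies x >= 1
f(5) = 3

3


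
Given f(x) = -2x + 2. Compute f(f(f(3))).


f(3) = -4
f(-4) = 10
f(10) = -18

-18


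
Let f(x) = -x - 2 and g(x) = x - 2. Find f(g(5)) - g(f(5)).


f(g(5)) = -5
g(f(5)) = -9
Difference = 4

4


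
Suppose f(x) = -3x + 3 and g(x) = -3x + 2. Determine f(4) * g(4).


f(4) = -9
g(4) = -10
Product = 90

90


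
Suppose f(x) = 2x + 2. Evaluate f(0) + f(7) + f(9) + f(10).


60


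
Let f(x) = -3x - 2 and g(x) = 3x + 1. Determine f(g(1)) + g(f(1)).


f(g(1)) = -14
g(f(1)) = -14
Sum = -28

-28


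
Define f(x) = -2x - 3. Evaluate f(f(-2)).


f(-2) = 1
f(1) = -5

-5


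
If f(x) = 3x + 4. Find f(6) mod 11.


f(6) = 22
22 mod 11 = 0

0


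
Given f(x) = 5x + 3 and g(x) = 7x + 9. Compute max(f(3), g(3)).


f(3) = 18
g(3) = 30
max = 30

30


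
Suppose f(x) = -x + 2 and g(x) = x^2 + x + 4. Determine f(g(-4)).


g(-4) = 16
f(16) = -14

-14


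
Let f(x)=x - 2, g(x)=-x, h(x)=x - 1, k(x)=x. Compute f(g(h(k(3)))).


-4


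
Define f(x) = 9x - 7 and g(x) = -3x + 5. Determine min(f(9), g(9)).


f(9) = 74
g(9) = -22
min = -22

-22


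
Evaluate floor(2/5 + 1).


2/5 = 0.4
0.4 + 1 = 1.4
floor(1.4) = 1

1


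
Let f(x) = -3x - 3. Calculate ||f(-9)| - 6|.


f(-9) = 24
|24| = 24
|24 - 6| = 18

18


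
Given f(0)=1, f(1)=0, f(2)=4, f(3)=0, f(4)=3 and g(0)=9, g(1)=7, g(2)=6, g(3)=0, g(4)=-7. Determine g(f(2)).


-7


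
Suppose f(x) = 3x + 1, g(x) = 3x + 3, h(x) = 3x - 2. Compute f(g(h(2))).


h(2) = 4
g(4) = 15
f(15) = 46

46


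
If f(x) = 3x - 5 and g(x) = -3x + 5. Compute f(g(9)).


g(9) = -22
f(-22) = -71

-71


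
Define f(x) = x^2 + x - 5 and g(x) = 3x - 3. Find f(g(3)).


g(3) = 6
f(6) = 1*(6)^2 + 1*(6) - 5 = 37

37


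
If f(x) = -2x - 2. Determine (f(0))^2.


f(0) = -2
(-2)^2 = 4

4


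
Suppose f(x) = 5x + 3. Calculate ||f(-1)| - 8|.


f(-1) = -2
|-2| = 2
|2 - 8| = 6

6


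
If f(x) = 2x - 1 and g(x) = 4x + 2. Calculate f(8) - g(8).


f(8) = 15
g(8) = 34
Difference = -19

-19


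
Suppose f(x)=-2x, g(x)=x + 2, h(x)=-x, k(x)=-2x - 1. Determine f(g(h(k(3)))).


-18


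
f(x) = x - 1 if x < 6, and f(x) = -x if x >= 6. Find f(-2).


-2 satisfies x < 6
f(-2) = -3

-3


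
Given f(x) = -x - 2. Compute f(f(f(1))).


f(1) = -3
f(-3) = 1
f(1) = -3

-3


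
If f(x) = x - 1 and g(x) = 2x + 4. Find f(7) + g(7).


f(7) = 6
g(7) = 18
Sum = 24

24


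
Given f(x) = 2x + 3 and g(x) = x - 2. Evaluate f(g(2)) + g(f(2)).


f(g(2)) = 3
g(f(2)) = 5
Sum = 8

8


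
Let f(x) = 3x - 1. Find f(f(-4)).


f(-4) = -13
f(-13) = -40

-40


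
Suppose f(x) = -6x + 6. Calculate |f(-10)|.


f(-10) = 66
|66| = 66

66


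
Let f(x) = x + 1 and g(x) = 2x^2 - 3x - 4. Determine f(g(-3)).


g(-3) = 23
f(23) = 24

24


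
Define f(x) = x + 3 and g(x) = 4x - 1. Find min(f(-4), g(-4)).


f(-4) = -1
g(-4) = -17
min = -17

-17


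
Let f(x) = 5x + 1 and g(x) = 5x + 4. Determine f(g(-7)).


g(-7) = -31
f(-31) = -154

-154


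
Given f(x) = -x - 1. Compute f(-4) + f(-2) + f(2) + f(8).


-8


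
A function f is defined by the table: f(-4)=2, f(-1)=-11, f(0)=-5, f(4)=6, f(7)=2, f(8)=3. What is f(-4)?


Reading from the table at x = -4

2


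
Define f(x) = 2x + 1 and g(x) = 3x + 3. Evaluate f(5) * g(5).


f(5) = 11
g(5) = 18
Product = 198

198


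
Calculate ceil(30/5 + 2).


30/5 = 6
6 + 2 = 8
ceil(8) = 8

8


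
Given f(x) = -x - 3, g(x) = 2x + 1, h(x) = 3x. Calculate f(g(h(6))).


h(6) = 18
g(18) = 37
f(37) = -40

-40


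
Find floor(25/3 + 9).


25/3 = 8.3333
8.3333 + 9 = 17.3333
floor(17.3333) = 17

17


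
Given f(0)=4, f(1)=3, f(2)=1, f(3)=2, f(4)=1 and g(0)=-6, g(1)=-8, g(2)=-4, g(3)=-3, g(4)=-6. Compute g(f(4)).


f(4) = 1
g(1) = -8

-8


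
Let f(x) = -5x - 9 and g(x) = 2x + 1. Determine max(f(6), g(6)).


13


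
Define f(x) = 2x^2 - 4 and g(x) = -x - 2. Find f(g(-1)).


g(-1) = -1
f(-1) = 2*(-1)^2 - 4 = -2

-2


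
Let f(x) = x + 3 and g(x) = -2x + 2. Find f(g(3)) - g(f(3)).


f(g(3)) = -1
g(f(3)) = -10
Difference = 9

9


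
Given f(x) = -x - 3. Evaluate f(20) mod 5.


f(20) = -23
-23 mod 5 = 2

2


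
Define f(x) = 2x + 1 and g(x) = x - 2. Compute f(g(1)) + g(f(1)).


f(g(1)) = -1
g(f(1)) = 1
Sum = 0

0


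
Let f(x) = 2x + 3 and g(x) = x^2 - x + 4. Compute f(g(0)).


g(0) = 4
f(4) = 11

11


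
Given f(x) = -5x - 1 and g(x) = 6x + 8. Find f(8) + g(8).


f(8) = -41
g(8) = 56
Sum = 15

15


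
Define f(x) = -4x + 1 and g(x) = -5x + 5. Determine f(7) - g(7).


f(7) = -27
g(7) = -30
Difference = 3

3


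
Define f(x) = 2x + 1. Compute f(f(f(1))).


f(1) = 3
f(3) = 7
f(7) = 15

15


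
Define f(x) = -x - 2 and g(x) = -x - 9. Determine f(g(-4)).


3


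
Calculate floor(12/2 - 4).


12/2 = 6
6 - 4 = 2
floor(2) = 2

2


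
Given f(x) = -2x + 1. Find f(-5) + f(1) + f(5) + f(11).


f(-5) = 11
f(1) = -1
f(5) = -9
f(11) = -21
Sum = -20

-20


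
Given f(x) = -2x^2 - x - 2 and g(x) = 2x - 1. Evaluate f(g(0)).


g(0) = -1
f(-1) = (-2)*(-1)^2 - 1*(-1) - 2 = -3

-3


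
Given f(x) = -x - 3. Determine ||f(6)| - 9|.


f(6) = -9
|-9| = 9
|9 - 9| = 0

0


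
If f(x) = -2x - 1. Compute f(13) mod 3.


f(13) = -27
-27 mod 3 = 0

0


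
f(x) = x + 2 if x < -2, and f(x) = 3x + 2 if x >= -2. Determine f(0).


0 satisfies x >= -2
f(0) = 2

2


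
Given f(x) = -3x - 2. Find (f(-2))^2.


f(-2) = 4
(4)^2 = 16

16


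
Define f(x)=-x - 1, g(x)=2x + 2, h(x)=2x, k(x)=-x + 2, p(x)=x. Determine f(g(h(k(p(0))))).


p(0) = 0
k(0) = 2
h(2) = 4
g(4) = 10
f(10) = -11

-11


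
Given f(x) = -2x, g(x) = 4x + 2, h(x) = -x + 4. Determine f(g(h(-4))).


-68


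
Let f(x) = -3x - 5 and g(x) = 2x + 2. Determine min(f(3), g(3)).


f(3) = -14
g(3) = 8
min = -14

-14


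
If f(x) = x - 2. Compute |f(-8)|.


f(-8) = -10
|-10| = 10

10


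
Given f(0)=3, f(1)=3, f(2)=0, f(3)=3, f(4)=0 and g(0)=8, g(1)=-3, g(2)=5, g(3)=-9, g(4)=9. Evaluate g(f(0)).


f(0) = 3
g(3) = -9

-9


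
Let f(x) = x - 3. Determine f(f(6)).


f(6) = 3
f(3) = 0

0


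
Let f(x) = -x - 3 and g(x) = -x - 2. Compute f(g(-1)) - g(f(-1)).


f(g(-1)) = -2
g(f(-1)) = 0
Difference = -2

-2


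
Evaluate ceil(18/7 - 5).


18/7 = 2.5714
2.5714 - 5 = -2.4286
ceil(-2.4286) = -2

-2


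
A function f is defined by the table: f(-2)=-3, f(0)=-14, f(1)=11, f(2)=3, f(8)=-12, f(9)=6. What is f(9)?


Reading from the table at x = 9

6


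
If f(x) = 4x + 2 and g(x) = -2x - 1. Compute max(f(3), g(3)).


f(3) = 14
g(3) = -7
max = 14

14


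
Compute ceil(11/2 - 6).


0


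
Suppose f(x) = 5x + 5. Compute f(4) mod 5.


f(4) = 25
25 mod 5 = 0

0


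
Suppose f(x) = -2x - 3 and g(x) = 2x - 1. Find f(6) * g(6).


f(6) = -15
g(6) = 11
Product = -165

-165


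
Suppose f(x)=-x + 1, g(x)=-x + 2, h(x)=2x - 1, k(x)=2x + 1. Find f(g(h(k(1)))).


k(1) = 3
h(3) = 5
g(5) = -3
f(-3) = 4

4


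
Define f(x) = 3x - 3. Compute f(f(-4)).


-48


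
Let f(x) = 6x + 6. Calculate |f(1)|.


f(1) = 12
|12| = 12

12


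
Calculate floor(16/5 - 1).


16/5 = 3.2
3.2 - 1 = 2.2
floor(2.2) = 2

2


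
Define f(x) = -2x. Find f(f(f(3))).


-24


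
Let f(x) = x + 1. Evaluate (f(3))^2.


16


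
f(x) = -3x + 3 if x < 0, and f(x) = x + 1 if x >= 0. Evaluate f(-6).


21


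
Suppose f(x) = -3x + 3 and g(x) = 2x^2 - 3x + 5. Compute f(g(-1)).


g(-1) = 10
f(10) = -27

-27


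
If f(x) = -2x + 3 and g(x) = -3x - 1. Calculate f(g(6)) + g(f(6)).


f(g(6)) = 41
g(f(6)) = 26
Sum = 67

67


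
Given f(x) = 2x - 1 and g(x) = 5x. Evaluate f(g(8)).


g(8) = 40
f(40) = 79

79


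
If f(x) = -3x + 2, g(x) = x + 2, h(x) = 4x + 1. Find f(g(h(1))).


-19


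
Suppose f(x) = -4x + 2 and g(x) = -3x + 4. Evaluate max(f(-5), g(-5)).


f(-5) = 22
g(-5) = 19
max = 22

22


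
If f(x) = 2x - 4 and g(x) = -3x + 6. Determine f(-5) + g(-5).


f(-5) = -14
g(-5) = 21
Sum = 7

7


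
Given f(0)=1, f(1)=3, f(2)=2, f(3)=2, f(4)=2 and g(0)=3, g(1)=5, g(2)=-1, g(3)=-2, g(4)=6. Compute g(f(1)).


f(1) = 3
g(3) = -2

-2


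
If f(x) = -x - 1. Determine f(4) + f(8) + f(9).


f(4) = -5
f(8) = -9
f(9) = -10
Sum = -24

-24


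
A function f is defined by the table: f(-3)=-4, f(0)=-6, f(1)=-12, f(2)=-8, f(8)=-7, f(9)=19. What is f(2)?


Reading from the table at x = 2

-8


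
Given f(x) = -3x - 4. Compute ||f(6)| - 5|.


f(6) = -22
|-22| = 22
|22 - 5| = 17

17


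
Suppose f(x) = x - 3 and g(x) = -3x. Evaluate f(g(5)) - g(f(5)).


f(g(5)) = -18
g(f(5)) = -6
Difference = -12

-12


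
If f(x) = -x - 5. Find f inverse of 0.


-5


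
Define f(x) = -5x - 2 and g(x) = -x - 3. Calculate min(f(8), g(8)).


f(8) = -42
g(8) = -11
min = -42

-42


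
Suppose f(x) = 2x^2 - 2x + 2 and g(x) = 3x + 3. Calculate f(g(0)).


g(0) = 3
f(3) = 2*(3)^2 - 2*(3) + 2 = 14

14


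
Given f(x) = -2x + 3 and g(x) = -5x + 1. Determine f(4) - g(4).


f(4) = -5
g(4) = -19
Difference = 14

14


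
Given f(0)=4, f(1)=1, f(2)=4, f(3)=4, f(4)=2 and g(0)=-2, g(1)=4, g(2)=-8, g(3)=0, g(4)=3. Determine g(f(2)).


f(2) = 4
g(4) = 3

3


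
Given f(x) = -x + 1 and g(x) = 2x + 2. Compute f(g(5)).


-11


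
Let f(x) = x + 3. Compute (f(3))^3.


f(3) = 6
(6)^3 = 216

216


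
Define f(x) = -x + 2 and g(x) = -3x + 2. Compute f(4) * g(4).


f(4) = -2
g(4) = -10
Product = 20

20


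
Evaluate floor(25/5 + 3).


25/5 = 5
5 + 3 = 8
floor(8) = 8

8


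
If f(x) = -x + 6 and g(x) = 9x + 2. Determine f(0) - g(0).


f(0) = 6
g(0) = 2
Difference = 4

4


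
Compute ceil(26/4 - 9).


26/4 = 6.5
6.5 - 9 = -2.5
ceil(-2.5) = -2

-2


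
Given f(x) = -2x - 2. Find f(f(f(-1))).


f(-1) = 0
f(0) = -2
f(-2) = 2

2


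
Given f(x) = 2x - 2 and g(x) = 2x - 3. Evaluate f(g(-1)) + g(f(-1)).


f(g(-1)) = -12
g(f(-1)) = -11
Sum = -23

-23


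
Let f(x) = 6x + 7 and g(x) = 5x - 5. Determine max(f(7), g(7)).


49


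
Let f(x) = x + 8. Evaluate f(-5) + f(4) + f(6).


29


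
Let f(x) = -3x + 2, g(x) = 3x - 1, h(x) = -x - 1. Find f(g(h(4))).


h(4) = -5
g(-5) = -16
f(-16) = 50

50


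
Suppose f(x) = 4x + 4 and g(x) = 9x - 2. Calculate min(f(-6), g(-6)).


f(-6) = -20
g(-6) = -56
min = -56

-56


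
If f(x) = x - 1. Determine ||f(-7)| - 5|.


f(-7) = -8
|-8| = 8
|8 - 5| = 3

3


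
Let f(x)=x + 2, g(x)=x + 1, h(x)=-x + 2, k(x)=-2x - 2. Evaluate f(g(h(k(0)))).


k(0) = -2
h(-2) = 4
g(4) = 5
f(5) = 7

7


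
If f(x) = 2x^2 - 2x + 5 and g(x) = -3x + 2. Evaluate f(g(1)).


g(1) = -1
f(-1) = 2*(-1)^2 - 2*(-1) + 5 = 9

9


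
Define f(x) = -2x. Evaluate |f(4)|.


8


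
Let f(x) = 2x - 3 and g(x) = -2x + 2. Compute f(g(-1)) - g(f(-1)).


f(g(-1)) = 5
g(f(-1)) = 12
Difference = -7

-7


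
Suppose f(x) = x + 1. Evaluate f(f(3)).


f(3) = 4
f(4) = 5

5


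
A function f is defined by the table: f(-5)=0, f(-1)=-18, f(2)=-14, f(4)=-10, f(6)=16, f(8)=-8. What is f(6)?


Reading from the table at x = 6

16


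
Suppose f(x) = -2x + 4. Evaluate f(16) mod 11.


f(16) = -28
-28 mod 11 = 5

5


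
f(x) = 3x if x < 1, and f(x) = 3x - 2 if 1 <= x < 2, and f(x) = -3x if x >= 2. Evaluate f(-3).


-3 satisfies x < 1
f(-3) = -9

-9


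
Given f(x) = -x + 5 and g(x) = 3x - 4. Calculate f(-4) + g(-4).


f(-4) = 9
g(-4) = -16
Sum = -7

-7


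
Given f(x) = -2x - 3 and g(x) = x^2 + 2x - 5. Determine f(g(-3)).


1


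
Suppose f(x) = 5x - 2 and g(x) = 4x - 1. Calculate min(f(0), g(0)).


f(0) = -2
g(0) = -1
min = -2

-2


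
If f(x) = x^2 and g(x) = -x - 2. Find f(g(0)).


4


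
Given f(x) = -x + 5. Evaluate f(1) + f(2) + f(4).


8


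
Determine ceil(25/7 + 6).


25/7 = 3.5714
3.5714 + 6 = 9.5714
ceil(9.5714) = 10

10


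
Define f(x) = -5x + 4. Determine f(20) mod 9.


3


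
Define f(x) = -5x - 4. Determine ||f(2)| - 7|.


7


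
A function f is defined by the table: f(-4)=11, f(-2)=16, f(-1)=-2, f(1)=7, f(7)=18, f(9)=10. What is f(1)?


7


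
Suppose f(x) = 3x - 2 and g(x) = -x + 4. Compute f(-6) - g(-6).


f(-6) = -20
g(-6) = 10
Difference = -30

-30


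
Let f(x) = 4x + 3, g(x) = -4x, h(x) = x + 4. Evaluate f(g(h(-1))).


-45


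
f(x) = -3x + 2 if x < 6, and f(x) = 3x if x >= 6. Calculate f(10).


10 satisfies x >= 6
f(10) = 30

30


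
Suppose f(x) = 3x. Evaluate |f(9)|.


f(9) = 27
|27| = 27

27


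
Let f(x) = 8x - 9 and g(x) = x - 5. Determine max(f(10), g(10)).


f(10) = 71
g(10) = 5
max = 71

71


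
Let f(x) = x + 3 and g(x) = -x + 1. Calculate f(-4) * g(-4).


f(-4) = -1
g(-4) = 5
Product = -5

-5


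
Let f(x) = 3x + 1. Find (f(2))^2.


f(2) = 7
(7)^2 = 49

49


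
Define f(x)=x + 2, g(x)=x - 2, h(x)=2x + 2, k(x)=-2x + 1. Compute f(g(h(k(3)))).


-8


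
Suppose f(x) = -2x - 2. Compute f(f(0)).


f(0) = -2
f(-2) = 2

2


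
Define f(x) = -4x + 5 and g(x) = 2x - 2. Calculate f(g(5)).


g(5) = 8
f(8) = -27

-27


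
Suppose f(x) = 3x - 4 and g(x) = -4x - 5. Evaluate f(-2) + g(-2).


f(-2) = -10
g(-2) = 3
Sum = -7

-7


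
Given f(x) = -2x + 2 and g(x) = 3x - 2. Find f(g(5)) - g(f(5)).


f(g(5)) = -24
g(f(5)) = -26
Difference = 2

2


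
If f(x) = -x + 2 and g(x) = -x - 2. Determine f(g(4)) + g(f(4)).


f(g(4)) = 8
g(f(4)) = 0
Sum = 8

8


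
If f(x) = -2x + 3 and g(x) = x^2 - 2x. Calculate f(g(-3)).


g(-3) = 15
f(15) = -27

-27


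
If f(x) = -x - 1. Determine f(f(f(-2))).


f(-2) = 1
f(1) = -2
f(-2) = 1

1


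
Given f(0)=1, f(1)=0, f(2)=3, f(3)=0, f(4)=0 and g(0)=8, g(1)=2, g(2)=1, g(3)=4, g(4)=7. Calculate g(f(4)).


f(4) = 0
g(0) = 8

8


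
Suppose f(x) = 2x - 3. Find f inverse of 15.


Solve 2x - 3 = 15
x = (15 + 3) / 2 = 9

9


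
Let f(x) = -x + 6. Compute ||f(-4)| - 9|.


f(-4) = 10
|10| = 10
|10 - 9| = 1

1


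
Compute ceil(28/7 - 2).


28/7 = 4
4 - 2 = 2
ceil(2) = 2

2


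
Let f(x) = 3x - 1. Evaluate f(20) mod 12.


f(20) = 59
59 mod 12 = 11

11


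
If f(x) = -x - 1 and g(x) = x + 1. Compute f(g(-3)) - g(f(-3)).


f(g(-3)) = 1
g(f(-3)) = 3
Difference = -2

-2


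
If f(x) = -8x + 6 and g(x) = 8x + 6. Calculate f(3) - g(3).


f(3) = -18
g(3) = 30
Difference = -48

-48


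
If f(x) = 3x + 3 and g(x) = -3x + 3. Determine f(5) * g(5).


f(5) = 18
g(5) = -12
Product = -216

-216


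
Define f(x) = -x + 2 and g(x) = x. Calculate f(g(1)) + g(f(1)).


f(g(1)) = 1
g(f(1)) = 1
Sum = 2

2


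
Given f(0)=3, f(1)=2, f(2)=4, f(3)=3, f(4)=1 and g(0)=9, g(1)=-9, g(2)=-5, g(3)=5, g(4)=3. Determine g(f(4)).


f(4) = 1
g(1) = -9

-9


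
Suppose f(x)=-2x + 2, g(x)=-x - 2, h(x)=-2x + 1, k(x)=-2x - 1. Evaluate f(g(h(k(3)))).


k(3) = -7
h(-7) = 15
g(15) = -17
f(-17) = 36

36


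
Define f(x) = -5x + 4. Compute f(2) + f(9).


-47


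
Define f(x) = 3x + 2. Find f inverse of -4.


Solve 3x + 2 = -4
x = (-4 - 2) / 3 = -2

-2


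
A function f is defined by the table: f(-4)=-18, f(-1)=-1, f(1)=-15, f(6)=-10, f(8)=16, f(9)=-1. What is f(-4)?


Reading from the table at x = -4

-18


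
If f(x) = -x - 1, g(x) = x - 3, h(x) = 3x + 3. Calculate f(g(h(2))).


h(2) = 9
g(9) = 6
f(6) = -7

-7


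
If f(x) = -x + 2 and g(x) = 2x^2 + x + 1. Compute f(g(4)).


g(4) = 37
f(37) = -35

-35


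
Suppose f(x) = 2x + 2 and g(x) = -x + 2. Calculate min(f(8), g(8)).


f(8) = 18
g(8) = -6
min = -6

-6


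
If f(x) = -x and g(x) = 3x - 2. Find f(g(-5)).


g(-5) = -17
f(-17) = 17

17


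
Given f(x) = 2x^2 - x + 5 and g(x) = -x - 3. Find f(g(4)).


g(4) = -7
f(-7) = 2*(-7)^2 - 1*(-7) + 5 = 110

110


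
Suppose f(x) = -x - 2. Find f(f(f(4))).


-6


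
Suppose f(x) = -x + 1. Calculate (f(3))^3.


f(3) = -2
(-2)^3 = -8

-8


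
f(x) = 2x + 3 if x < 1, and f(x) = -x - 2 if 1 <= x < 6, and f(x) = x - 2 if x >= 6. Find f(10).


10 satisfies x >= 6
f(10) = 8

8


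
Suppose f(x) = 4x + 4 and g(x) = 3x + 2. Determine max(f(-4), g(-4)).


f(-4) = -12
g(-4) = -10
max = -10

-10


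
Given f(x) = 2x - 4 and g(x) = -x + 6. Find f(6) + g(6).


f(6) = 8
g(6) = 0
Sum = 8

8


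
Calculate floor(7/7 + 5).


7/7 = 1
1 + 5 = 6
floor(6) = 6

6


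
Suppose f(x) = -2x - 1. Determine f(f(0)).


f(0) = -1
f(-1) = 1

1


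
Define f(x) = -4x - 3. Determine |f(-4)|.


f(-4) = 13
|13| = 13

13


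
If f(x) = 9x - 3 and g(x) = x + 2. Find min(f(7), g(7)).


f(7) = 60
g(7) = 9
min = 9

9


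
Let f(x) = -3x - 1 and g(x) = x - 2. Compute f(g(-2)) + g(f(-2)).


f(g(-2)) = 11
g(f(-2)) = 3
Sum = 14

14


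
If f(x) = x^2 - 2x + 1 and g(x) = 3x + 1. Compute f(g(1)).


g(1) = 4
f(4) = 1*(4)^2 - 2*(4) + 1 = 9

9


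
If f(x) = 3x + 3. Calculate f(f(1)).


f(1) = 6
f(6) = 21

21


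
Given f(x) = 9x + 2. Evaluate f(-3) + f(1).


-14


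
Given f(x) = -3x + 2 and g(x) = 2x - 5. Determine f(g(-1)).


23


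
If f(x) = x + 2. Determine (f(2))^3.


f(2) = 4
(4)^3 = 64

64


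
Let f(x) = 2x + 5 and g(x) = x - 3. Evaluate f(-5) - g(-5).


f(-5) = -5
g(-5) = -8
Difference = 3

3


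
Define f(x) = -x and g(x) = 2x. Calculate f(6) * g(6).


f(6) = -6
g(6) = 12
Product = -72

-72


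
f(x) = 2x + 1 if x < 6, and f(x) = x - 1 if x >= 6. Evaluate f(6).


5


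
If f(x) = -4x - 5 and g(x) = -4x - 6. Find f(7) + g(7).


f(7) = -33
g(7) = -34
Sum = -67

-67


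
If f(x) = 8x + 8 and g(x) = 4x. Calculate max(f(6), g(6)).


f(6) = 56
g(6) = 24
max = 56

56


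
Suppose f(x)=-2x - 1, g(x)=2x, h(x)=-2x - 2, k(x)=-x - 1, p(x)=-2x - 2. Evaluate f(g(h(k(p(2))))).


p(2) = -6
k(-6) = 5
h(5) = -12
g(-12) = -24
f(-24) = 47

47


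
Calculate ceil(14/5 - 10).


-7


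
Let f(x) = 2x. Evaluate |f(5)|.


10


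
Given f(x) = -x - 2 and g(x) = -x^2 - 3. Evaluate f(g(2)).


5


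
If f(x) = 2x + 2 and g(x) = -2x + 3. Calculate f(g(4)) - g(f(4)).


f(g(4)) = -8
g(f(4)) = -17
Difference = 9

9


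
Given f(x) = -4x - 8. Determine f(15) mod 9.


f(15) = -68
-68 mod 9 = 4

4


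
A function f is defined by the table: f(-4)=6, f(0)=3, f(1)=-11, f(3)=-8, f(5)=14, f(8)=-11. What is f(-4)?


6


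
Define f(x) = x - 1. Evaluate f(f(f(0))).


f(0) = -1
f(-1) = -2
f(-2) = -3

-3


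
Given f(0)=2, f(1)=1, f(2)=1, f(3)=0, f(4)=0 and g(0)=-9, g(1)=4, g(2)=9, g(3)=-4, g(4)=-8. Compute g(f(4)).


f(4) = 0
g(0) = -9

-9


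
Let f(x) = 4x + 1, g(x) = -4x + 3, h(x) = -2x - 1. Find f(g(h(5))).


189


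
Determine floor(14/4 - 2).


14/4 = 3.5
3.5 - 2 = 1.5
floor(1.5) = 1

1


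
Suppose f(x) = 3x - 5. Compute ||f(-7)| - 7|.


f(-7) = -26
|-26| = 26
|26 - 7| = 19

19


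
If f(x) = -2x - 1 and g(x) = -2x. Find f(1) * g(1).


f(1) = -3
g(1) = -2
Product = 6

6


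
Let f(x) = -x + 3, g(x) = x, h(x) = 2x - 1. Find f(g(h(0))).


h(0) = -1
g(-1) = -1
f(-1) = 4

4


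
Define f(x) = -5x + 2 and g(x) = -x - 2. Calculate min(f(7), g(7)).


f(7) = -33
g(7) = -9
min = -33

-33


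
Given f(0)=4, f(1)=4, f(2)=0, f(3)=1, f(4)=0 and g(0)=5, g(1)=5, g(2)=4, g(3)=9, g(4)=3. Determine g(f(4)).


f(4) = 0
g(0) = 5

5


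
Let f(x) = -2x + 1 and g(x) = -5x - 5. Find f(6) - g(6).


f(6) = -11
g(6) = -35
Difference = 24

24


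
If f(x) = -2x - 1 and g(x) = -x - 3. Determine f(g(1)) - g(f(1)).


f(g(1)) = 7
g(f(1)) = 0
Difference = 7

7


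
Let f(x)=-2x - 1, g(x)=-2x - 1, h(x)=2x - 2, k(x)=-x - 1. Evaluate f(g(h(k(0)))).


k(0) = -1
h(-1) = -4
g(-4) = 7
f(7) = -15

-15


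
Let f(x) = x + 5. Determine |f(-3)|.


2


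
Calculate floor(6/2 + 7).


10


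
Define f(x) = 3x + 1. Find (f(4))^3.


f(4) = 13
(13)^3 = 2197

2197


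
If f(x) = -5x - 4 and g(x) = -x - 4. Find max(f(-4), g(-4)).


f(-4) = 16
g(-4) = 0
max = 16

16


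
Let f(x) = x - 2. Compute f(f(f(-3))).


f(-3) = -5
f(-5) = -7
f(-7) = -9

-9


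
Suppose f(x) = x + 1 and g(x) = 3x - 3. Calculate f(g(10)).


g(10) = 27
f(27) = 28

28


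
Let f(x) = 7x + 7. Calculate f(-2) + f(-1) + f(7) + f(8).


f(-2) = -7
f(-1) = 0
f(7) = 56
f(8) = 63
Sum = 112

112


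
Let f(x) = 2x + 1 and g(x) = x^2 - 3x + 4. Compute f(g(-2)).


g(-2) = 14
f(14) = 29

29


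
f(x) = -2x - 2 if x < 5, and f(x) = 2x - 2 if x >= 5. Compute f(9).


9 satisfies x >= 5
f(9) = 16

16


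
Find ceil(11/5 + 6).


11/5 = 2.2
2.2 + 6 = 8.2
ceil(8.2) = 9

9


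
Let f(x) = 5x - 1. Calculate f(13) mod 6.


f(13) = 64
64 mod 6 = 4

4


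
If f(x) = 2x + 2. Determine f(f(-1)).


2


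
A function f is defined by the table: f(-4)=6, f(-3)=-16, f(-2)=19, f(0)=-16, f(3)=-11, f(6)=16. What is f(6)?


Reading from the table at x = 6

16


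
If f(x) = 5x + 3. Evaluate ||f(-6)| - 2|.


f(-6) = -27
|-27| = 27
|27 - 2| = 25

25


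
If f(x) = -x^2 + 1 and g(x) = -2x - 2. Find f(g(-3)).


-15


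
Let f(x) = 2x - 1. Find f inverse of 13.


Solve 2x - 1 = 13
x = (13 + 1) / 2 = 7

7


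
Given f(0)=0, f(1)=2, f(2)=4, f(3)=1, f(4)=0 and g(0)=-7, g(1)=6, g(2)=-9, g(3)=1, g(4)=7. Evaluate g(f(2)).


7


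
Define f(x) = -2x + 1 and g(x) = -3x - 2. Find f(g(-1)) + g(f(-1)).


-12


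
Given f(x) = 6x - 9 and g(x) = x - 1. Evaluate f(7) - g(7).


f(7) = 33
g(7) = 6
Difference = 27

27


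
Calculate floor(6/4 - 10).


6/4 = 1.5
1.5 - 10 = -8.5
floor(-8.5) = -9

-9


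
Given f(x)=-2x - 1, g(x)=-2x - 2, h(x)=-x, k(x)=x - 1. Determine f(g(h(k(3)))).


k(3) = 2
h(2) = -2
g(-2) = 2
f(2) = -5

-5


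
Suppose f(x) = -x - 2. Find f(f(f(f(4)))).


f(4) = -6
f(-6) = 4
f(4) = -6
f(-6) = 4

4


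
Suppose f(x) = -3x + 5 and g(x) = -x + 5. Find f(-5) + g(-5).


f(-5) = 20
g(-5) = 10
Sum = 30

30


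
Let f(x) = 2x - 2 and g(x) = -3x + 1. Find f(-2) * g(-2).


f(-2) = -6
g(-2) = 7
Product = -42

-42


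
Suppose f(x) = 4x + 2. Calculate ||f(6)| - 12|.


f(6) = 26
|26| = 26
|26 - 12| = 14

14


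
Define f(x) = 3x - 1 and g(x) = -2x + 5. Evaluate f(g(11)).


g(11) = -17
f(-17) = -52

-52


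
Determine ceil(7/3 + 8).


7/3 = 2.3333
2.3333 + 8 = 10.3333
ceil(10.3333) = 11

11


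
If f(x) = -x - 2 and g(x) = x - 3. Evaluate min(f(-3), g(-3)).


f(-3) = 1
g(-3) = -6
min = -6

-6


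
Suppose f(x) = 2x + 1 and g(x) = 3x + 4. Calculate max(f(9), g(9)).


31


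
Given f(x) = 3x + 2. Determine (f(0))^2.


f(0) = 2
(2)^2 = 4

4


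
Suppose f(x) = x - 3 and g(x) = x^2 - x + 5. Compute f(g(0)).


g(0) = 5
f(5) = 2

2


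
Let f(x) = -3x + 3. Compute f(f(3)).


f(3) = -6
f(-6) = 21

21


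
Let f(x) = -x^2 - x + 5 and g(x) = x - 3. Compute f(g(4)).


g(4) = 1
f(1) = (-1)*(1)^2 - 1*(1) + 5 = 3

3


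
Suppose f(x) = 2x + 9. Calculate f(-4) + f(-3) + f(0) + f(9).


f(-4) = 1
f(-3) = 3
f(0) = 9
f(9) = 27
Sum = 40

40


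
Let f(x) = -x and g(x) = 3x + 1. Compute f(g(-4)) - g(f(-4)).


-2


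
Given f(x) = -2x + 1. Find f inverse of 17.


Solve -2x + 1 = 17
x = (17 - 1) / (-2) = -8

-8


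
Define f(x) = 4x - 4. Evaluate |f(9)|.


f(9) = 32
|32| = 32

32


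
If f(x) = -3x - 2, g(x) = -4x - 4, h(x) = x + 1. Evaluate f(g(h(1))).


h(1) = 2
g(2) = -12
f(-12) = 34

34


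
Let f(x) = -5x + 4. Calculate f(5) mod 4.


f(5) = -21
-21 mod 4 = 3

3


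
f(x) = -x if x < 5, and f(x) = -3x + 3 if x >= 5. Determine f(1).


1 satisfies x < 5
f(1) = -1

-1


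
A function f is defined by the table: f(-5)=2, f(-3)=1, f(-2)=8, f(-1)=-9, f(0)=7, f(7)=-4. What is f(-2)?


8


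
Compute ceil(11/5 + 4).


11/5 = 2.2
2.2 + 4 = 6.2
ceil(6.2) = 7

7


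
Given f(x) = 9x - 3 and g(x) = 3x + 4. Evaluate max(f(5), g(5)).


f(5) = 42
g(5) = 19
max = 42

42


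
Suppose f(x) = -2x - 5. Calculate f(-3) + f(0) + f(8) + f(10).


f(-3) = 1
f(0) = -5
f(8) = -21
f(10) = -25
Sum = -50

-50


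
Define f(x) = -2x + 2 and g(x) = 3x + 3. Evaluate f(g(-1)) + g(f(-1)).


f(g(-1)) = 2
g(f(-1)) = 15
Sum = 17

17


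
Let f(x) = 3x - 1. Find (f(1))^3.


f(1) = 2
(2)^3 = 8

8


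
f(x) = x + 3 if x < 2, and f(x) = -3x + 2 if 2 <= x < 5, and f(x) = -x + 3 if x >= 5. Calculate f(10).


-7


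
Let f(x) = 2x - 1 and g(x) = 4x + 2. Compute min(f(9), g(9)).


f(9) = 17
g(9) = 38
min = 17

17


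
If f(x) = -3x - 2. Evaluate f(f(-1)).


-5


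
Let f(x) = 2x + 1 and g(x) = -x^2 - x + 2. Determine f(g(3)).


g(3) = -10
f(-10) = -19

-19


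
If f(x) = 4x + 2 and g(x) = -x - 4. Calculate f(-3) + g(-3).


f(-3) = -10
g(-3) = -1
Sum = -11

-11


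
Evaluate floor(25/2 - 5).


7


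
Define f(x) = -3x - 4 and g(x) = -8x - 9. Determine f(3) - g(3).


f(3) = -13
g(3) = -33
Difference = 20

20


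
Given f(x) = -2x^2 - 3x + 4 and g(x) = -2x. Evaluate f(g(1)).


g(1) = -2
f(-2) = (-2)*(-2)^2 - 3*(-2) + 4 = 2

2


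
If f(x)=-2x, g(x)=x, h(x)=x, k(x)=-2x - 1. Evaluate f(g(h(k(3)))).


14


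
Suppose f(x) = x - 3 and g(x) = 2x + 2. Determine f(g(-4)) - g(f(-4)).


f(g(-4)) = -9
g(f(-4)) = -12
Difference = 3

3


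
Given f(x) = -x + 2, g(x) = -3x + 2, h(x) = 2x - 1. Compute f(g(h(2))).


9


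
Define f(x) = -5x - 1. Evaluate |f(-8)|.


39


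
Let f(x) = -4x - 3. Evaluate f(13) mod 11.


f(13) = -55
-55 mod 11 = 0

0


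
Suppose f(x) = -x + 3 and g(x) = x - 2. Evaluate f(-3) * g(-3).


f(-3) = 6
g(-3) = -5
Product = -30

-30


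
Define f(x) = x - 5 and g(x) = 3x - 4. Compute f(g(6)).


g(6) = 14
f(14) = 9

9


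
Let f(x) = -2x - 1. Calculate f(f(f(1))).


f(1) = -3
f(-3) = 5
f(5) = -11

-11


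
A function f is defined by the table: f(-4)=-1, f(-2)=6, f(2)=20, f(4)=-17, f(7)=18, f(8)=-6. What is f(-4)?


Reading from the table at x = -4

-1


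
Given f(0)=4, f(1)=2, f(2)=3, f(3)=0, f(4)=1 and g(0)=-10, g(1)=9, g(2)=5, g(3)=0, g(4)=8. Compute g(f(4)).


f(4) = 1
g(1) = 9

9


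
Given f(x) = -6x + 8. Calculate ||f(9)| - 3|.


f(9) = -46
|-46| = 46
|46 - 3| = 43

43


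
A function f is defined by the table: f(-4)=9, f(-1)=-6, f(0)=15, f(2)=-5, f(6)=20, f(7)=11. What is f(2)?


Reading from the table at x = 2

-5


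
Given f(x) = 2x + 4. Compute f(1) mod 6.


f(1) = 6
6 mod 6 = 0

0


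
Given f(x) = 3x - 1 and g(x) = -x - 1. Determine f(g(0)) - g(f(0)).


f(g(0)) = -4
g(f(0)) = 0
Difference = -4

-4


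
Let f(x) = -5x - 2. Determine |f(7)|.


f(7) = -37
|-37| = 37

37


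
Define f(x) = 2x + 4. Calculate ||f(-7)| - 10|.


0


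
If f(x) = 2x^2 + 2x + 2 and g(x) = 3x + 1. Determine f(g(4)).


g(4) = 13
f(13) = 2*(13)^2 + 2*(13) + 2 = 366

366


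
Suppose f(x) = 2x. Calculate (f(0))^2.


f(0) = 0
(0)^2 = 0

0
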